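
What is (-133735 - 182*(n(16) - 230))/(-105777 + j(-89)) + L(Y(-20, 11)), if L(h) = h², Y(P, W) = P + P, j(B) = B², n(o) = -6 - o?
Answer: 156657471/97856 ≈ 1600.9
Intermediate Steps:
Y(P, W) = 2*P
(-133735 - 182*(n(16) - 230))/(-105777 + j(-89)) + L(Y(-20, 11)) = (-133735 - 182*((-6 - 1*16) - 230))/(-105777 + (-89)²) + (2*(-20))² = (-133735 - 182*((-6 - 16) - 230))/(-105777 + 7921) + (-40)² = (-133735 - 182*(-22 - 230))/(-97856) + 1600 = (-133735 - 182*(-252))*(-1/97856) + 1600 = (-133735 + 45864)*(-1/97856) + 1600 = -87871*(-1/97856) + 1600 = 87871/97856 + 1600 = 156657471/97856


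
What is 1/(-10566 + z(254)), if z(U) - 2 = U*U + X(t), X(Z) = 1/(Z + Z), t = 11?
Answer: 22/1186945 ≈ 1.8535e-5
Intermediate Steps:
X(Z) = 1/(2*Z)
z(U) = 45/22 + U**2 (z(U) = 2 + (U*U + (1/2)/11) = 2 + (U**2 + (1/2)*(1/11)) = 2 + (U**2 + 1/22) = 2 + (1/22 + U**2) = 45/22 + U**2)
1/(-10566 + z(254)) = 1/(-10566 + (45/22 + 254**2)) = 1/(-10566 + (45/22 + 64516)) = 1/(-10566 + 1419397/22) = 1/(1186945/22) = 22/1186945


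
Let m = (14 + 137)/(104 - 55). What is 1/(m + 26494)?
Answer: 49/1298357 ≈ 3.7740e-5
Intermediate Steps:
m = 151/49 ≈ 3.0816
1/(m + 26494) = 1/(151/49 + 26494) = 1/(1298357/49) = 49/1298357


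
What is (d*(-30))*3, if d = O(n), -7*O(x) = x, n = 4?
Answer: 360/7 ≈ 51.429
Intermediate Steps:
O(x) = -x/7
d = -4/7 (d = -1/7*4 = -4/7 ≈ -0.57143)
(d*(-30))*3 = -4/7*(-30)*3 = (120/7)*3 = 360/7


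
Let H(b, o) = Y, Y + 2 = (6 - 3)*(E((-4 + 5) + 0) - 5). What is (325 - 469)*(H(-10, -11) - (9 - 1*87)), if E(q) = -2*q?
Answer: -7920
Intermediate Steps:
Y = -23 (Y = -2 + (6 - 3)*(-2*((-4 + 5) + 0) - 5) = -2 + 3*(-2*(1 + 0) - 5) = -2 + 3*(-2*1 - 5) = -2 + 3*(-2 - 5) = -2 + 3*(-7) = -2 - 21 = -23)
H(b, o) = -23
(325 - 469)*(H(-10, -11) - (9 - 1*87)) = (325 - 469)*(-23 - (9 - 1*87)) = -144*(-23 - (9 - 87)) = -144*(-23 - 1*(-78)) = -144*(-23 + 78) = -144*55 = -7920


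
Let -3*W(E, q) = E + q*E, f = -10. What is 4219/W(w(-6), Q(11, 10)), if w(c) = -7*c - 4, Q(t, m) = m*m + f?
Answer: -12657/3458 ≈ -3.6602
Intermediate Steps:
Q(t, m) = -10 + m² (Q(t, m) = m*m - 10 = m² - 10 = -10 + m²)
w(c) = -4 - 7*c
W(E, q) = -E/3 - E*q/3 (W(E, q) = -(E + q*E)/3 = -(E + E*q)/3 = -E/3 - E*q/3)
4219/W(w(-6), Q(11, 10)) = 4219/((-(-4 - 7*(-6))*(1 + (-10 + 10²))/3)) = 4219/((-(-4 + 42)*(1 + (-10 + 100))/3)) = 4219/((-⅓*38*(1 + 90))) = 4219/((-⅓*38*91)) = 4219/(-3458/3) = 4219*(-3/3458) = -12657/3458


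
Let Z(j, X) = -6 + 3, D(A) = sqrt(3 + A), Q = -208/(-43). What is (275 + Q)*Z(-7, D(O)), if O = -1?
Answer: -36099/43 ≈ -839.51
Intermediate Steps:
Q = 208/43 (Q = -208*(-1/43) = 208/43 ≈ 4.8372)
Z(j, X) = -3
(275 + Q)*Z(-7, D(O)) = (275 + 208/43)*(-3) = (12033/43)*(-3) = -36099/43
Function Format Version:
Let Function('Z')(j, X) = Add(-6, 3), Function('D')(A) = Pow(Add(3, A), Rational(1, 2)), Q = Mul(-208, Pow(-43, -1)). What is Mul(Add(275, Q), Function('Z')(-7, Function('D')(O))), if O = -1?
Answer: Rational(-36099, 43) ≈ -839.51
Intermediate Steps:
Q = Rational(208, 43) (Q = Mul(-208, Rational(-1, 43)) = Rational(208, 43) ≈ 4.8372)
Function('Z')(j, X) = -3
Mul(Add(275, Q), Function('Z')(-7, Function('D')(O))) = Mul(Add(275, Rational(208, 43)), -3) = Mul(Rational(12033, 43), -3) = Rational(-36099, 43)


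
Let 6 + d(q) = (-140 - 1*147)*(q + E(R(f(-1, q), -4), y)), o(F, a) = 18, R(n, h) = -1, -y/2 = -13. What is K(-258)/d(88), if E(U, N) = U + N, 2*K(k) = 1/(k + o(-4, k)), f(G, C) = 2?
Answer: 1/15569760 ≈ 6.4227e-8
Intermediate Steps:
y = 26 (y = -2*(-13) = 26)
K(k) = 1/(2*(18 + k)) (K(k) = 1/(2*(k + 18)) = 1/(2*(18 + k)))
E(U, N) = N + U
d(q) = -7181 - 287*q (d(q) = -6 + (-140 - 1*147)*(q + (26 - 1)) = -6 + (-140 - 147)*(q + 25) = -6 - 287*(25 + q) = -6 + (-7175 - 287*q) = -7181 - 287*q)
K(-258)/d(88) = (1/(2*(18 - 258)))/(-7181 - 287*88) = ((½)/(-240))/(-7181 - 25256) = ((½)*(-1/240))/(-32437) = -1/480*(-1/32437) = 1/15569760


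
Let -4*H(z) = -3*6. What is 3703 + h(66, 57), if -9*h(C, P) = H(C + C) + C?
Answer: 22171/6 ≈ 3695.2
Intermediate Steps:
H(z) = 9/2 (H(z) = -(-3)*6/4 = -¼*(-18) = 9/2)
h(C, P) = -½ - C/9 (h(C, P) = -(9/2 + C)/9 = -½ - C/9)
3703 + h(66, 57) = 3703 + (-½ - ⅑*66) = 3703 + (-½ - 22/3) = 3703 - 47/6 = 22171/6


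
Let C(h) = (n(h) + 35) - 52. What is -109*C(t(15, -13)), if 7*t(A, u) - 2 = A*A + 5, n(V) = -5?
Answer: 2398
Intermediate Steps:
t(A, u) = 1 + A**2/7 (t(A, u) = 2/7 + (A*A + 5)/7 = 2/7 + (A**2 + 5)/7 = 2/7 + (5 + A**2)/7 = 2/7 + (5/7 + A**2/7) = 1 + A**2/7)
C(h) = -22 (C(h) = (-5 + 35) - 52 = 30 - 52 = -22)
-109*C(t(15, -13)) = -109*(-22) = 2398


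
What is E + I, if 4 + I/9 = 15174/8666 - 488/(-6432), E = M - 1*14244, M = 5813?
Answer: -9813160165/1161244 ≈ -8450.6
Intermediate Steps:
E = -8431 (E = 5813 - 1*14244 = 5813 - 14244 = -8431)
I = -22712001/1161244 (I = -36 + 9*(15174/8666 - 488/(-6432)) = -36 + 9*(15174*(1/8666) - 488*(-1/6432)) = -36 + 9*(7587/4333 + 61/804) = -36 + 9*(6364261/3483732) = -36 + 19092783/1161244 = -22712001/1161244 ≈ -19.558)
E + I = -8431 - 22712001/1161244 = -9813160165/1161244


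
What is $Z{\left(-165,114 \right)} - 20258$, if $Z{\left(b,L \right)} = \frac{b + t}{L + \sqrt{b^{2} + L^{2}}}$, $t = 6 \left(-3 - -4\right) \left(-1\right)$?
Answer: $- \frac{61278284}{3025} - \frac{57 \sqrt{4469}}{3025} \approx -20259.0$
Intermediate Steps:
$t = -6$ ($t = 6 \left(-3 + 4\right) \left(-1\right) = 6 \cdot 1 \left(-1\right) = 6 \left(-1\right) = -6$)
$Z{\left(b,L \right)} = \frac{-6 + b}{L + \sqrt{L^{2} + b^{2}}}$ ($Z{\left(b,L \right)} = \frac{b - 6}{L + \sqrt{b^{2} + L^{2}}} = \frac{-6 + b}{L + \sqrt{L^{2} + b^{2}}}$)
$Z{\left(-165,114 \right)} - 20258 = \frac{-6 - 165}{114 + \sqrt{114^{2} + \left(-165\right)^{2}}} - 20258 = \frac{1}{114 + \sqrt{12996 + 27225}} \left(-171\right) - 20258 = \frac{1}{114 + \sqrt{40221}} \left(-171\right) - 20258 = \frac{1}{114 + 3 \sqrt{4469}} \left(-171\right) - 20258 = - \frac{171}{114 + 3 \sqrt{4469}} - 20258 = -20258 - \frac{171}{114 + 3 \sqrt{4469}}$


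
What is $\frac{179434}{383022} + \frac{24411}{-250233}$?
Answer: $\frac{5925059680}{15974124021} \approx 0.37092$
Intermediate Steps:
$\frac{179434}{383022} + \frac{24411}{-250233} = 179434 \cdot \frac{1}{383022} + 24411 \left(- \frac{1}{250233}\right) = \frac{89717}{191511} - \frac{8137}{83411} = \frac{5925059680}{15974124021}$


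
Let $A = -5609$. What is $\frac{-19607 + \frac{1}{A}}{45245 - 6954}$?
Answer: $- \frac{109975664}{214774219} \approx -0.51205$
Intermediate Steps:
$\frac{-19607 + \frac{1}{A}}{45245 - 6954} = \frac{-19607 + \frac{1}{-5609}}{45245 - 6954} = \frac{-19607 - \frac{1}{5609}}{38291} = \left(- \frac{109975664}{5609}\right) \frac{1}{38291} = - \frac{109975664}{214774219}$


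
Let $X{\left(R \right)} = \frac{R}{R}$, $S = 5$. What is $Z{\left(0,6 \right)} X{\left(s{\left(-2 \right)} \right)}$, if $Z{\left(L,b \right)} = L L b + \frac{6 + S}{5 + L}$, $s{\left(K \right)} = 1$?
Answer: $\frac{11}{5} \approx 2.2$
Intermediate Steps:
$X{\left(R \right)} = 1$
$Z{\left(L,b \right)} = \frac{11}{5 + L} + b L^{2}$ ($Z{\left(L,b \right)} = L L b + \frac{6 + 5}{5 + L} = L^{2} b + \frac{11}{5 + L} = b L^{2} + \frac{11}{5 + L} = \frac{11}{5 + L} + b L^{2}$)
$Z{\left(0,6 \right)} X{\left(s{\left(-2 \right)} \right)} = \frac{11 + 6 \cdot 0^{3} + 5 \cdot 6 \cdot 0^{2}}{5 + 0} \cdot 1 = \frac{11 + 6 \cdot 0 + 5 \cdot 6 \cdot 0}{5} \cdot 1 = \frac{11 + 0 + 0}{5} \cdot 1 = \frac{1}{5} \cdot 11 \cdot 1 = \frac{11}{5} \cdot 1 = \frac{11}{5}$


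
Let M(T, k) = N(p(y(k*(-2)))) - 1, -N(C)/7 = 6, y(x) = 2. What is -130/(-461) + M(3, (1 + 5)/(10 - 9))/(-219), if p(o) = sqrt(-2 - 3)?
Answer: 48293/100959 ≈ 0.47834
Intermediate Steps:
p(o) = I*sqrt(5) (p(o) = sqrt(-5) = I*sqrt(5))
N(C) = -42 (N(C) = -7*6 = -42)
M(T, k) = -43 (M(T, k) = -42 - 1 = -43)
-130/(-461) + M(3, (1 + 5)/(10 - 9))/(-219) = -130/(-461) - 43/(-219) = -130*(-1/461) - 43*(-1/219) = 130/461 + 43/219 = 48293/100959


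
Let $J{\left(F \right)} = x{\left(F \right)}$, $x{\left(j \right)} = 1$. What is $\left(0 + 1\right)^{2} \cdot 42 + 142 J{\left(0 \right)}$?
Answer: $184$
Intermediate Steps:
$J{\left(F \right)} = 1$
$\left(0 + 1\right)^{2} \cdot 42 + 142 J{\left(0 \right)} = \left(0 + 1\right)^{2} \cdot 42 + 142 \cdot 1 = 1^{2} \cdot 42 + 142 = 1 \cdot 42 + 142 = 42 + 142 = 184$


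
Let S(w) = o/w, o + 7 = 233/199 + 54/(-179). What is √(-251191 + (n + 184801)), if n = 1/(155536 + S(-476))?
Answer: 4*I*√147236219678082850183838398/188371842703 ≈ 257.66*I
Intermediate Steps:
o = -218386/35621 (o = -7 + (233/199 + 54/(-179)) = -7 + (233*(1/199) + 54*(-1/179)) = -7 + (233/199 - 54/179) = -7 + 30961/35621 = -218386/35621 ≈ -6.1308)
S(w) = -218386/(35621*w)
n = 1211114/188371842703 (n = 1/(155536 - 218386/35621/(-476)) = 1/(155536 - 218386/35621*(-1/476)) = 1/(155536 + 15599/1211114) = 1/(188371842703/1211114) = 1211114/188371842703 ≈ 6.4294e-6)
√(-251191 + (n + 184801)) = √(-251191 + (1211114/188371842703 + 184801)) = √(-251191 + 34811304904568217/188371842703) = √(-12506006635841056/188371842703) = 4*I*√147236219678082850183838398/188371842703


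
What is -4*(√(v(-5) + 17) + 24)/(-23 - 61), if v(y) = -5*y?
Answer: 8/7 + √42/21 ≈ 1.4515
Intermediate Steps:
-4*(√(v(-5) + 17) + 24)/(-23 - 61) = -4*(√(-5*(-5) + 17) + 24)/(-23 - 61) = -4*(√(25 + 17) + 24)/(-84) = -4*(√42 + 24)*(-1)/84 = -4*(24 + √42)*(-1)/84 = -4*(-2/7 - √42/84) = 8/7 + √42/21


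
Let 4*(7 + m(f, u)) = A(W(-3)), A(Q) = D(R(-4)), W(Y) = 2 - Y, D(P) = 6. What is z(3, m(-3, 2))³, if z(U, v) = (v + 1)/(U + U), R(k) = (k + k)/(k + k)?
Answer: -27/64 ≈ -0.42188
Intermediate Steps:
R(k) = 1 (R(k) = (2*k)/((2*k)) = (2*k)*(1/(2*k)) = 1)
A(Q) = 6
m(f, u) = -11/2 (m(f, u) = -7 + (¼)*6 = -7 + 3/2 = -11/2)
z(U, v) = (1 + v)/(2*U) (z(U, v) = (1 + v)/((2*U)) = (1 + v)*(1/(2*U)) = (1 + v)/(2*U))
z(3, m(-3, 2))³ = ((½)*(1 - 11/2)/3)³ = ((½)*(⅓)*(-9/2))³ = (-¾)³ = -27/64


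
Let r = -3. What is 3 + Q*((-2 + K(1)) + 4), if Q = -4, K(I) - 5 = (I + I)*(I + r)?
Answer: -9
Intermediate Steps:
K(I) = 5 + 2*I*(-3 + I) (K(I) = 5 + (I + I)*(I - 3) = 5 + (2*I)*(-3 + I) = 5 + 2*I*(-3 + I))
3 + Q*((-2 + K(1)) + 4) = 3 - 4*((-2 + (5 - 6*1 + 2*1²)) + 4) = 3 - 4*((-2 + (5 - 6 + 2*1)) + 4) = 3 - 4*((-2 + (5 - 6 + 2)) + 4) = 3 - 4*((-2 + 1) + 4) = 3 - 4*(-1 + 4) = 3 - 4*3 = 3 - 12 = -9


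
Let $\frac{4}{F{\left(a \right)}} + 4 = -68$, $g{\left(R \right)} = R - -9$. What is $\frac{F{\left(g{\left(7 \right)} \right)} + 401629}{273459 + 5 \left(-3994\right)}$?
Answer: $\frac{7229321}{4562802} \approx 1.5844$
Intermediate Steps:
$g{\left(R \right)} = 9 + R$ ($g{\left(R \right)} = R + \left(-2 + 11\right) = R + 9 = 9 + R$)
$F{\left(a \right)} = - \frac{1}{18}$ ($F{\left(a \right)} = \frac{4}{-4 - 68} = \frac{4}{-72} = 4 \left(- \frac{1}{72}\right) = - \frac{1}{18}$)
$\frac{F{\left(g{\left(7 \right)} \right)} + 401629}{273459 + 5 \left(-3994\right)} = \frac{- \frac{1}{18} + 401629}{273459 + 5 \left(-3994\right)} = \frac{7229321}{18 \left(273459 - 19970\right)} = \frac{7229321}{18 \cdot 253489} = \frac{7229321}{18} \cdot \frac{1}{253489} = \frac{7229321}{4562802}$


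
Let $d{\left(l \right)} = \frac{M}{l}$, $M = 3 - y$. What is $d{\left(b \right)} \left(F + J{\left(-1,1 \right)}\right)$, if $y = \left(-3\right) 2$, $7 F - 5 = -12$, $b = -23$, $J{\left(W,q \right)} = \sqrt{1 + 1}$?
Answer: $\frac{9}{23} - \frac{9 \sqrt{2}}{23} \approx -0.16208$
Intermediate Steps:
$J{\left(W,q \right)} = \sqrt{2}$
$F = -1$ ($F = \frac{5}{7} + \frac{1}{7} \left(-12\right) = \frac{5}{7} - \frac{12}{7} = -1$)
$y = -6$
$M = 9$ ($M = 3 - -6 = 3 + 6 = 9$)
$d{\left(l \right)} = \frac{9}{l}$
$d{\left(b \right)} \left(F + J{\left(-1,1 \right)}\right) = \frac{9}{-23} \left(-1 + \sqrt{2}\right) = 9 \left(- \frac{1}{23}\right) \left(-1 + \sqrt{2}\right) = - \frac{9 \left(-1 + \sqrt{2}\right)}{23} = \frac{9}{23} - \frac{9 \sqrt{2}}{23}$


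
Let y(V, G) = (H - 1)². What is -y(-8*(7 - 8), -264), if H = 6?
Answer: -25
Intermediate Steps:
y(V, G) = 25 (y(V, G) = (6 - 1)² = 5² = 25)
-y(-8*(7 - 8), -264) = -1*25 = -25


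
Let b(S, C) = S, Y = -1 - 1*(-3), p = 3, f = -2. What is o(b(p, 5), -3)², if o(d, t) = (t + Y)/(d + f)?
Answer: 1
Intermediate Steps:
Y = 2 (Y = -1 + 3 = 2)
o(d, t) = (2 + t)/(-2 + d) (o(d, t) = (t + 2)/(d - 2) = (2 + t)/(-2 + d))
o(b(p, 5), -3)² = ((2 - 3)/(-2 + 3))² = (-1/1)² = (1*(-1))² = (-1)² = 1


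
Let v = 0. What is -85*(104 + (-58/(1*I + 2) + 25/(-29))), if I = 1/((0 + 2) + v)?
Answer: -197047/29 ≈ -6794.7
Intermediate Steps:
I = ½ (I = 1/((0 + 2) + 0) = 1/(2 + 0) = 1/2 = ½ ≈ 0.50000)
-85*(104 + (-58/(1*I + 2) + 25/(-29))) = -85*(104 + (-58/(1*(½) + 2) + 25/(-29))) = -85*(104 + (-58/(½ + 2) + 25*(-1/29))) = -85*(104 + (-58/5/2 - 25/29)) = -85*(104 + (-58*⅖ - 25/29)) = -85*(104 + (-116/5 - 25/29)) = -85*(104 - 3489/145) = -85*11591/145 = -197047/29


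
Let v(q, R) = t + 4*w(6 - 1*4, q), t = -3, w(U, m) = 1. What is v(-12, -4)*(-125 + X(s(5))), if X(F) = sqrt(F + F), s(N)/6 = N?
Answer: -125 + 2*sqrt(15) ≈ -117.25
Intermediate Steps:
s(N) = 6*N
X(F) = sqrt(2)*sqrt(F) (X(F) = sqrt(2*F) = sqrt(2)*sqrt(F))
v(q, R) = 1 (v(q, R) = -3 + 4*1 = -3 + 4 = 1)
v(-12, -4)*(-125 + X(s(5))) = 1*(-125 + sqrt(2)*sqrt(6*5)) = 1*(-125 + sqrt(2)*sqrt(30)) = 1*(-125 + 2*sqrt(15)) = -125 + 2*sqrt(15)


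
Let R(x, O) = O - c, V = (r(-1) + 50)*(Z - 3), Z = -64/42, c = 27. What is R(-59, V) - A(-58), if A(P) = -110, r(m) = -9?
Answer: -2152/21 ≈ -102.48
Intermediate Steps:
Z = -32/21 (Z = -64*1/42 = -32/21 ≈ -1.5238)
V = -3895/21 (V = (-9 + 50)*(-32/21 - 3) = 41*(-95/21) = -3895/21 ≈ -185.48)
R(x, O) = -27 + O (R(x, O) = O - 1*27 = O - 27 = -27 + O)
R(-59, V) - A(-58) = (-27 - 3895/21) - 1*(-110) = -4462/21 + 110 = -2152/21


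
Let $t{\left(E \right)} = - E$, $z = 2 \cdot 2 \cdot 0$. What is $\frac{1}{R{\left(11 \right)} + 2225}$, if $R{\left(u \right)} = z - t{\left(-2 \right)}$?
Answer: $\frac{1}{2223} \approx 0.00044984$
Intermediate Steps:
$z = 0$ ($z = 4 \cdot 0 = 0$)
$R{\left(u \right)} = -2$ ($R{\left(u \right)} = 0 - \left(-1\right) \left(-2\right) = 0 - 2 = -2$)
$\frac{1}{R{\left(11 \right)} + 2225} = \frac{1}{-2 + 2225} = \frac{1}{2223}$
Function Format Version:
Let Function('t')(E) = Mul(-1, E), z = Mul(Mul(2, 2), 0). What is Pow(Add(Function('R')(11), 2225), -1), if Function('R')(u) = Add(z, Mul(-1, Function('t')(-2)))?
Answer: Rational(1, 2223) ≈ 0.00044984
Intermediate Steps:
z = 0 (z = Mul(4, 0) = 0)
Function('R')(u) = -2 (Function('R')(u) = Add(0, Mul(-1, Mul(-1, -2))) = Add(0, Mul(-1, 2)) = Add(0, -2) = -2)
Pow(Add(Function('R')(11), 2225), -1) = Pow(Add(-2, 2225), -1) = Pow(2223, -1) = Rational(1, 2223)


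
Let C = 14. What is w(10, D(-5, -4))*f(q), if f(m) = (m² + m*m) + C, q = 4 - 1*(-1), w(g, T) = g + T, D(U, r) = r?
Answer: 384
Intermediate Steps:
w(g, T) = T + g
q = 5 (q = 4 + 1 = 5)
f(m) = 14 + 2*m² (f(m) = (m² + m*m) + 14 = (m² + m²) + 14 = 2*m² + 14 = 14 + 2*m²)
w(10, D(-5, -4))*f(q) = (-4 + 10)*(14 + 2*5²) = 6*(14 + 2*25) = 6*(14 + 50) = 6*64 = 384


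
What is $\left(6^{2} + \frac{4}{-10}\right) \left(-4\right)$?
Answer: $- \frac{712}{5} \approx -142.4$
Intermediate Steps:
$\left(6^{2} + \frac{4}{-10}\right) \left(-4\right) = \left(36 + 4 \left(- \frac{1}{10}\right)\right) \left(-4\right) = \left(36 - \frac{2}{5}\right) \left(-4\right) = \frac{178}{5} \left(-4\right) = - \frac{712}{5}$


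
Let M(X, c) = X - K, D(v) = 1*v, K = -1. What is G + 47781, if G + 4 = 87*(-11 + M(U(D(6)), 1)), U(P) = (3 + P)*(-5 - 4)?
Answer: 39860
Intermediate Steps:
D(v) = v
U(P) = -27 - 9*P (U(P) = (3 + P)*(-9) = -27 - 9*P)
M(X, c) = 1 + X (M(X, c) = X - 1*(-1) = X + 1 = 1 + X)
G = -7921 (G = -4 + 87*(-11 + (1 + (-27 - 9*6))) = -4 + 87*(-11 + (1 + (-27 - 54))) = -4 + 87*(-11 + (1 - 81)) = -4 + 87*(-11 - 80) = -4 + 87*(-91) = -4 - 7917 = -7921)
G + 47781 = -7921 + 47781 = 39860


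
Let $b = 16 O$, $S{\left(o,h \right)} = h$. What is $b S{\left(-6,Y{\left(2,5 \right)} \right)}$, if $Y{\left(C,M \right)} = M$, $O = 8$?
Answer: $640$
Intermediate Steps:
$b = 128$ ($b = 16 \cdot 8 = 128$)
$b S{\left(-6,Y{\left(2,5 \right)} \right)} = 128 \cdot 5 = 640$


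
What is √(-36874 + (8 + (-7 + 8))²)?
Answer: I*√36793 ≈ 191.81*I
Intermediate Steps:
√(-36874 + (8 + (-7 + 8))²) = √(-36874 + (8 + 1)²) = √(-36874 + 9²) = √(-36874 + 81) = √(-36793) = I*√36793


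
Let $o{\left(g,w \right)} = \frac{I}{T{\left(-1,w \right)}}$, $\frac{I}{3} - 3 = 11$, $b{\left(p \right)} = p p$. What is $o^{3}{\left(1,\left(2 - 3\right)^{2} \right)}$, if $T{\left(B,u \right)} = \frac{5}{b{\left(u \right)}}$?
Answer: $\frac{74088}{125} \approx 592.7$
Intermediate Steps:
$b{\left(p \right)} = p^{2}$
$T{\left(B,u \right)} = \frac{5}{u^{2}}$
$I = 42$ ($I = 9 + 3 \cdot 11 = 9 + 33 = 42$)
$o{\left(g,w \right)} = \frac{42 w^{2}}{5}$ ($o{\left(g,w \right)} = \frac{42}{5 \frac{1}{w^{2}}} = 42 \frac{w^{2}}{5} = \frac{42 w^{2}}{5}$)
$o^{3}{\left(1,\left(2 - 3\right)^{2} \right)} = \left(\frac{42 \left(\left(2 - 3\right)^{2}\right)^{2}}{5}\right)^{3} = \left(\frac{42 \left(\left(-1\right)^{2}\right)^{2}}{5}\right)^{3} = \left(\frac{42 \cdot 1^{2}}{5}\right)^{3} = \left(\frac{42}{5} \cdot 1\right)^{3} = \left(\frac{42}{5}\right)^{3} = \frac{74088}{125}$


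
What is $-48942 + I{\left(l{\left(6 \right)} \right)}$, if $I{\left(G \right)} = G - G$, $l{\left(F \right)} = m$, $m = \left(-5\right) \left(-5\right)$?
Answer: $-48942$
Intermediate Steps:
$m = 25$
$l{\left(F \right)} = 25$
$I{\left(G \right)} = 0$
$-48942 + I{\left(l{\left(6 \right)} \right)} = -48942 + 0 = -48942$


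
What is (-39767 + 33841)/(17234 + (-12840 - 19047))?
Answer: 5926/14653 ≈ 0.40442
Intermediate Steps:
(-39767 + 33841)/(17234 + (-12840 - 19047)) = -5926/(17234 - 31887) = -5926/(-14653) = -5926*(-1/14653) = 5926/14653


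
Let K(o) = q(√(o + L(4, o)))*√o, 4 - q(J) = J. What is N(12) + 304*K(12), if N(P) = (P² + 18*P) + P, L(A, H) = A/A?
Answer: 372 - 608*√39 + 2432*√3 ≈ 787.39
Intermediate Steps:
L(A, H) = 1
q(J) = 4 - J
N(P) = P² + 19*P
K(o) = √o*(4 - √(1 + o)) (K(o) = (4 - √(o + 1))*√o = (4 - √(1 + o))*√o = √o*(4 - √(1 + o)))
N(12) + 304*K(12) = 12*(19 + 12) + 304*(√12*(4 - √(1 + 12))) = 12*31 + 304*((2*√3)*(4 - √13)) = 372 + 304*(2*√3*(4 - √13)) = 372 + 608*√3*(4 - √13)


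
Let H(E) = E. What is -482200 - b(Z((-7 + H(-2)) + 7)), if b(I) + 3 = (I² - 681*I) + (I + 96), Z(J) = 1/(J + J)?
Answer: -7719409/16 ≈ -4.8246e+5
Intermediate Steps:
Z(J) = 1/(2*J)
b(I) = 93 + I² - 680*I (b(I) = -3 + ((I² - 681*I) + (I + 96)) = -3 + ((I² - 681*I) + (96 + I)) = -3 + (96 + I² - 680*I) = 93 + I² - 680*I)
-482200 - b(Z((-7 + H(-2)) + 7)) = -482200 - (93 + (1/(2*((-7 - 2) + 7)))² - 340/((-7 - 2) + 7)) = -482200 - (93 + (1/(2*(-9 + 7)))² - 340/(-9 + 7)) = -482200 - (93 + ((½)/(-2))² - 340/(-2)) = -482200 - (93 + ((½)*(-½))² - 340*(-1)/2) = -482200 - (93 + (-¼)² - 680*(-¼)) = -482200 - (93 + 1/16 + 170) = -482200 - 1*4209/16 = -482200 - 4209/16 = -7719409/16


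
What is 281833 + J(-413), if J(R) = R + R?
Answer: 281007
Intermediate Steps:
J(R) = 2*R
281833 + J(-413) = 281833 + 2*(-413) = 281833 - 826 = 281007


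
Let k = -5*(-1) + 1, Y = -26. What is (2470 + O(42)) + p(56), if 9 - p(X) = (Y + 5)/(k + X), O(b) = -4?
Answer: 153471/62 ≈ 2475.3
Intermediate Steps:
k = 6 (k = 5 + 1 = 6)
p(X) = 9 + 21/(6 + X) (p(X) = 9 - (-26 + 5)/(6 + X) = 9 - (-21)/(6 + X) = 9 + 21/(6 + X))
(2470 + O(42)) + p(56) = (2470 - 4) + 3*(25 + 3*56)/(6 + 56) = 2466 + 3*(25 + 168)/62 = 2466 + 3*(1/62)*193 = 2466 + 579/62 = 153471/62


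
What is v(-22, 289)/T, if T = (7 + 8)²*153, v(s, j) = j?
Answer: 17/2025 ≈ 0.0083951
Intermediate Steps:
T = 34425 (T = 15²*153 = 225*153 = 34425)
v(-22, 289)/T = 289/34425 = 289*(1/34425) = 17/2025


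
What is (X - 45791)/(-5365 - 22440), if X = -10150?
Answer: 55941/27805 ≈ 2.0119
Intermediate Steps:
(X - 45791)/(-5365 - 22440) = (-10150 - 45791)/(-5365 - 22440) = -55941/(-27805) = -55941*(-1/27805) = 55941/27805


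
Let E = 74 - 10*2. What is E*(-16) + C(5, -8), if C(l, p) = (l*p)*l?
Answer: -1064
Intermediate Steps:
E = 54 (E = 74 - 1*20 = 74 - 20 = 54)
C(l, p) = p*l**2
E*(-16) + C(5, -8) = 54*(-16) - 8*5**2 = -864 - 8*25 = -864 - 200 = -1064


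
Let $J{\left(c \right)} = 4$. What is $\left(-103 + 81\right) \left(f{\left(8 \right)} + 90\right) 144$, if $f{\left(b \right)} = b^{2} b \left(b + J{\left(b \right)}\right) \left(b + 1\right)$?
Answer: $-175462848$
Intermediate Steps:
$f{\left(b \right)} = b^{3} \left(1 + b\right) \left(4 + b\right)$ ($f{\left(b \right)} = b^{2} b \left(b + 4\right) \left(b + 1\right) = b^{3} \left(4 + b\right) \left(1 + b\right) = b^{3} \left(1 + b\right) \left(4 + b\right)$)
$\left(-103 + 81\right) \left(f{\left(8 \right)} + 90\right) 144 = \left(-103 + 81\right) \left(8^{3} \left(4 + 8^{2} + 5 \cdot 8\right) + 90\right) 144 = - 22 \left(512 \left(4 + 64 + 40\right) + 90\right) 144 = - 22 \left(512 \cdot 108 + 90\right) 144 = - 22 \left(55296 + 90\right) 144 = \left(-22\right) 55386 \cdot 144 = \left(-1218492\right) 144 = -175462848$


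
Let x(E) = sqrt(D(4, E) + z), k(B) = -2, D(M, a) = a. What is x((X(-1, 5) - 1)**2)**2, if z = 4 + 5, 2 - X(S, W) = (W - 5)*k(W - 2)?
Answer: 10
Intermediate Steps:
X(S, W) = -8 + 2*W (X(S, W) = 2 - (W - 5)*(-2) = 2 - (-5 + W)*(-2) = 2 - (10 - 2*W) = 2 + (-10 + 2*W) = -8 + 2*W)
z = 9
x(E) = sqrt(9 + E) (x(E) = sqrt(E + 9) = sqrt(9 + E))
x((X(-1, 5) - 1)**2)**2 = (sqrt(9 + ((-8 + 2*5) - 1)**2))**2 = (sqrt(9 + ((-8 + 10) - 1)**2))**2 = (sqrt(9 + (2 - 1)**2))**2 = (sqrt(9 + 1**2))**2 = (sqrt(9 + 1))**2 = (sqrt(10))**2 = 10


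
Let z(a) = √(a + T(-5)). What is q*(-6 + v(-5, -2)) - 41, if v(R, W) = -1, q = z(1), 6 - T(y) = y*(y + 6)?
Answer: -41 - 14*√3 ≈ -65.249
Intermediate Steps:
T(y) = 6 - y*(6 + y) (T(y) = 6 - y*(y + 6) = 6 - y*(6 + y))
z(a) = √(11 + a) (z(a) = √(a + (6 - 1*(-5)² - 6*(-5))) = √(a + (6 - 1*25 + 30)) = √(a + (6 - 25 + 30)) = √(a + 11) = √(11 + a))
q = 2*√3 (q = √(11 + 1) = √12 = 2*√3 ≈ 3.4641)
q*(-6 + v(-5, -2)) - 41 = (2*√3)*(-6 - 1) - 41 = (2*√3)*(-7) - 41 = -14*√3 - 41 = -41 - 14*√3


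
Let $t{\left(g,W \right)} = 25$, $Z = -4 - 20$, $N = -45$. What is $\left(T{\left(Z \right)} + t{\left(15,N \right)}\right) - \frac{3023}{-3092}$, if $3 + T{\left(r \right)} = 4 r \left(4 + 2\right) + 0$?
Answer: $- \frac{1709945}{3092} \approx -553.02$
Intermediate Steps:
$Z = -24$ ($Z = -4 - 20 = -24$)
$T{\left(r \right)} = -3 + 24 r$ ($T{\left(r \right)} = -3 + \left(4 r \left(4 + 2\right) + 0\right) = -3 + \left(4 r 6 + 0\right) = -3 + \left(4 \cdot 6 r + 0\right) = -3 + \left(24 r + 0\right) = -3 + 24 r$)
$\left(T{\left(Z \right)} + t{\left(15,N \right)}\right) - \frac{3023}{-3092} = \left(\left(-3 + 24 \left(-24\right)\right) + 25\right) - \frac{3023}{-3092} = \left(\left(-3 - 576\right) + 25\right) - - \frac{3023}{3092} = \left(-579 + 25\right) + \frac{3023}{3092} = -554 + \frac{3023}{3092} = - \frac{1709945}{3092}$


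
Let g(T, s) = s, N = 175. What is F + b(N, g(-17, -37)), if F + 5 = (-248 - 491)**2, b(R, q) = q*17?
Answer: 545487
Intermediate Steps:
b(R, q) = 17*q
F = 546116 (F = -5 + (-248 - 491)**2 = -5 + (-739)**2 = -5 + 546121 = 546116)
F + b(N, g(-17, -37)) = 546116 + 17*(-37) = 546116 - 629 = 545487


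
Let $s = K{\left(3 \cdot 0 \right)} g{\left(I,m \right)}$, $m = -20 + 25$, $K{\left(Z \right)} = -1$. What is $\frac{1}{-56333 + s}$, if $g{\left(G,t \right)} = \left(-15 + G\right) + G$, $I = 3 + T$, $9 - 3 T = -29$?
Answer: $- \frac{3}{169048} \approx -1.7746 \cdot 10^{-5}$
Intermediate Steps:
$T = \frac{38}{3}$ ($T = 3 - - \frac{29}{3} = 3 + \frac{29}{3} = \frac{38}{3} \approx 12.667$)
$I = \frac{47}{3}$ ($I = 3 + \frac{38}{3} = \frac{47}{3} \approx 15.667$)
$m = 5$
$g{\left(G,t \right)} = -15 + 2 G$
$s = - \frac{49}{3}$ ($s = - (-15 + 2 \cdot \frac{47}{3}) = - (-15 + \frac{94}{3}) = \left(-1\right) \frac{49}{3} = - \frac{49}{3} \approx -16.333$)
$\frac{1}{-56333 + s} = \frac{1}{-56333 - \frac{49}{3}} = \frac{1}{- \frac{169048}{3}} = - \frac{3}{169048}$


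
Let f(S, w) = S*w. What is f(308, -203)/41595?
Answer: -62524/41595 ≈ -1.5032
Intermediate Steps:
f(308, -203)/41595 = (308*(-203))/41595 = -62524*1/41595 = -62524/41595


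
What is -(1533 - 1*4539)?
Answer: 3006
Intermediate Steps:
-(1533 - 1*4539) = -(1533 - 4539) = -1*(-3006) = 3006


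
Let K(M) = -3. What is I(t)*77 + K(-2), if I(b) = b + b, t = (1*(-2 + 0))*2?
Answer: -619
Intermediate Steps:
t = -4 (t = (1*(-2))*2 = -2*2 = -4)
I(b) = 2*b
I(t)*77 + K(-2) = (2*(-4))*77 - 3 = -8*77 - 3 = -616 - 3 = -619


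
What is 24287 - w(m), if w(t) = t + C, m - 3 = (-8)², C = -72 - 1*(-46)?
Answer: 24246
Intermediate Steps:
C = -26 (C = -72 + 46 = -26)
m = 67 (m = 3 + (-8)² = 3 + 64 = 67)
w(t) = -26 + t (w(t) = t - 26 = -26 + t)
24287 - w(m) = 24287 - (-26 + 67) = 24287 - 1*41 = 24287 - 41 = 24246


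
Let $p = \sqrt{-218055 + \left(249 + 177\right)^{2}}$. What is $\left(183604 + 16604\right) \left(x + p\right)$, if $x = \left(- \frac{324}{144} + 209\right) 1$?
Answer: $41393004 + 200208 i \sqrt{36579} \approx 4.1393 \cdot 10^{7} + 3.8291 \cdot 10^{7} i$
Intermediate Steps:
$x = \frac{827}{4}$ ($x = \left(\left(-324\right) \frac{1}{144} + 209\right) 1 = \left(- \frac{9}{4} + 209\right) 1 = \frac{827}{4} \cdot 1 = \frac{827}{4} \approx 206.75$)
$p = i \sqrt{36579}$ ($p = \sqrt{-218055 + 426^{2}} = \sqrt{-218055 + 181476} = \sqrt{-36579} = i \sqrt{36579} \approx 191.26 i$)
$\left(183604 + 16604\right) \left(x + p\right) = \left(183604 + 16604\right) \left(\frac{827}{4} + i \sqrt{36579}\right) = 200208 \left(\frac{827}{4} + i \sqrt{36579}\right) = 41393004 + 200208 i \sqrt{36579}$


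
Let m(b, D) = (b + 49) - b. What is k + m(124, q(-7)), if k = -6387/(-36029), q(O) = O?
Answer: 1771808/36029 ≈ 49.177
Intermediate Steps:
k = 6387/36029 (k = -6387*(-1/36029) = 6387/36029 ≈ 0.17727)
m(b, D) = 49 (m(b, D) = (49 + b) - b = 49)
k + m(124, q(-7)) = 6387/36029 + 49 = 1771808/36029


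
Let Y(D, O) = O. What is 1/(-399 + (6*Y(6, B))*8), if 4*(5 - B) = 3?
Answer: -1/195 ≈ -0.0051282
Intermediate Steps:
B = 17/4 (B = 5 - ¼*3 = 5 - ¾ = 17/4 ≈ 4.2500)
1/(-399 + (6*Y(6, B))*8) = 1/(-399 + (6*(17/4))*8) = 1/(-399 + (51/2)*8) = 1/(-399 + 204) = 1/(-195) = -1/195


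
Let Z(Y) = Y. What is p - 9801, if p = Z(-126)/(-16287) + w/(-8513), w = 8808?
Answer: -453021032763/46217077 ≈ -9802.0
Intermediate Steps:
p = -47461086/46217077 (p = -126/(-16287) + 8808/(-8513) = -126*(-1/16287) + 8808*(-1/8513) = 42/5429 - 8808/8513 = -47461086/46217077 ≈ -1.0269)
p - 9801 = -47461086/46217077 - 9801 = -453021032763/46217077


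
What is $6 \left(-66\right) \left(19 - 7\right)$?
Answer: $-4752$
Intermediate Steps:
$6 \left(-66\right) \left(19 - 7\right) = \left(-396\right) 12 = -4752$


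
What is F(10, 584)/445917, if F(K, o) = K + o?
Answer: 198/148639 ≈ 0.0013321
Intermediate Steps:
F(10, 584)/445917 = (10 + 584)/445917 = 594*(1/445917) = 198/148639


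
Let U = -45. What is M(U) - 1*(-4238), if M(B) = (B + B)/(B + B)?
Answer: 4239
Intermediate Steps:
M(B) = 1 (M(B) = (2*B)/((2*B)) = (2*B)*(1/(2*B)) = 1)
M(U) - 1*(-4238) = 1 - 1*(-4238) = 1 + 4238 = 4239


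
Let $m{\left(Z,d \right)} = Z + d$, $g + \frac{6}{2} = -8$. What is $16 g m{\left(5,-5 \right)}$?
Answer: $0$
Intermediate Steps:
$g = -11$ ($g = -3 - 8 = -11$)
$16 g m{\left(5,-5 \right)} = 16 \left(-11\right) \left(5 - 5\right) = \left(-176\right) 0 = 0$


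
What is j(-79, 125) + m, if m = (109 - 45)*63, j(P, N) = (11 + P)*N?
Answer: -4468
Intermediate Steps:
j(P, N) = N*(11 + P)
m = 4032 (m = 64*63 = 4032)
j(-79, 125) + m = 125*(11 - 79) + 4032 = 125*(-68) + 4032 = -8500 + 4032 = -4468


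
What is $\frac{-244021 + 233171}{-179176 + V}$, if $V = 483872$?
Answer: $- \frac{775}{21764} \approx -0.035609$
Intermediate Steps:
$\frac{-244021 + 233171}{-179176 + V} = \frac{-244021 + 233171}{-179176 + 483872} = - \frac{10850}{304696} = \left(-10850\right) \frac{1}{304696} = - \frac{775}{21764}$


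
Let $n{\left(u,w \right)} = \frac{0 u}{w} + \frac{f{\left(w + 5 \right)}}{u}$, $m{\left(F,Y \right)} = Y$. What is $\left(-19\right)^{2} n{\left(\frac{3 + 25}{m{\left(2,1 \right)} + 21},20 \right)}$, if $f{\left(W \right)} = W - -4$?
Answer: $\frac{115159}{14} \approx 8225.6$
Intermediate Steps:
$f{\left(W \right)} = 4 + W$ ($f{\left(W \right)} = W + 4 = 4 + W$)
$n{\left(u,w \right)} = \frac{9 + w}{u}$ ($n{\left(u,w \right)} = \frac{0 u}{w} + \frac{4 + \left(w + 5\right)}{u} = \frac{0}{w} + \frac{4 + \left(5 + w\right)}{u} = 0 + \frac{9 + w}{u} = \frac{9 + w}{u}$)
$\left(-19\right)^{2} n{\left(\frac{3 + 25}{m{\left(2,1 \right)} + 21},20 \right)} = \left(-19\right)^{2} \frac{9 + 20}{\left(3 + 25\right) \frac{1}{1 + 21}} = 361 \frac{1}{28 \cdot \frac{1}{22}} \cdot 29 = 361 \frac{1}{\frac{14}{11}} \cdot 29 = 361 \cdot \frac{11}{14} \cdot 29 = 361 \cdot \frac{319}{14} = \frac{115159}{14}$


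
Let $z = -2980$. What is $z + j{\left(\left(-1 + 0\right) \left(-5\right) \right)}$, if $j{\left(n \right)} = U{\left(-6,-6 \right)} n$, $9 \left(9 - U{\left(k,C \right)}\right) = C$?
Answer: $- \frac{8795}{3} \approx -2931.7$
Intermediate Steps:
$U{\left(k,C \right)} = 9 - \frac{C}{9}$
$j{\left(n \right)} = \frac{29 n}{3}$ ($j{\left(n \right)} = \left(9 - - \frac{2}{3}\right) n = \left(9 + \frac{2}{3}\right) n = \frac{29 n}{3}$)
$z + j{\left(\left(-1 + 0\right) \left(-5\right) \right)} = -2980 + \frac{29 \left(-1 + 0\right) \left(-5\right)}{3} = -2980 + \frac{29 \left(\left(-1\right) \left(-5\right)\right)}{3} = -2980 + \frac{29}{3} \cdot 5 = -2980 + \frac{145}{3} = - \frac{8795}{3}$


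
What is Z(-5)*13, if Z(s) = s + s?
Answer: -130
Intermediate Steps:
Z(s) = 2*s
Z(-5)*13 = (2*(-5))*13 = -10*13 = -130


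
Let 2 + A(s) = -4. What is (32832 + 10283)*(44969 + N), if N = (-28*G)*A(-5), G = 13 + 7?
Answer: 2083704835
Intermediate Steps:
G = 20
A(s) = -6 (A(s) = -2 - 4 = -6)
N = 3360 (N = -28*20*(-6) = -560*(-6) = 3360)
(32832 + 10283)*(44969 + N) = (32832 + 10283)*(44969 + 3360) = 43115*48329 = 2083704835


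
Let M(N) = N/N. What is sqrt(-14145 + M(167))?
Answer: 8*I*sqrt(221) ≈ 118.93*I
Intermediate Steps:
M(N) = 1
sqrt(-14145 + M(167)) = sqrt(-14145 + 1) = sqrt(-14144) = 8*I*sqrt(221)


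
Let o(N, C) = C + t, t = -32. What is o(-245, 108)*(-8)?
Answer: -608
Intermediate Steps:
o(N, C) = -32 + C (o(N, C) = C - 32 = -32 + C)
o(-245, 108)*(-8) = (-32 + 108)*(-8) = 76*(-8) = -608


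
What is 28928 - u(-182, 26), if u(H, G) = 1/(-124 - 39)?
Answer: 4715265/163 ≈ 28928.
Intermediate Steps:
u(H, G) = -1/163 (u(H, G) = 1/(-163) = -1/163)
28928 - u(-182, 26) = 28928 - 1*(-1/163) = 28928 + 1/163 = 4715265/163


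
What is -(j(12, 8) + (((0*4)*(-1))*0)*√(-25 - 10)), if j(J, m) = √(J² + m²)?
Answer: -4*√13 ≈ -14.422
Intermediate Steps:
-(j(12, 8) + (((0*4)*(-1))*0)*√(-25 - 10)) = -(√(12² + 8²) + (((0*4)*(-1))*0)*√(-25 - 10)) = -(√(144 + 64) + ((0*(-1))*0)*√(-35)) = -(√208 + (0*0)*(I*√35)) = -(4*√13 + 0*(I*√35)) = -(4*√13 + 0) = -4*√13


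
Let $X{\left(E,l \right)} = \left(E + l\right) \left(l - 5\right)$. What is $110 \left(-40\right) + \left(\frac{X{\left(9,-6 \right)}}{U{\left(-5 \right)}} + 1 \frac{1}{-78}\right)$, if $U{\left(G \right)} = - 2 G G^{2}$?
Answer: $- \frac{21450706}{4875} \approx -4400.1$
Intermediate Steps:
$U{\left(G \right)} = - 2 G^{3}$
$X{\left(E,l \right)} = \left(-5 + l\right) \left(E + l\right)$ ($X{\left(E,l \right)} = \left(E + l\right) \left(-5 + l\right) = \left(-5 + l\right) \left(E + l\right)$)
$110 \left(-40\right) + \left(\frac{X{\left(9,-6 \right)}}{U{\left(-5 \right)}} + 1 \frac{1}{-78}\right) = 110 \left(-40\right) + \left(\frac{\left(-6\right)^{2} - 45 - -30 + 9 \left(-6\right)}{\left(-2\right) \left(-5\right)^{3}} + 1 \frac{1}{-78}\right) = -4400 + \left(\frac{36 - 45 + 30 - 54}{\left(-2\right) \left(-125\right)} + 1 \left(- \frac{1}{78}\right)\right) = -4400 - \left(\frac{1}{78} + \frac{33}{250}\right) = -4400 - \frac{706}{4875} = - \frac{21450706}{4875}$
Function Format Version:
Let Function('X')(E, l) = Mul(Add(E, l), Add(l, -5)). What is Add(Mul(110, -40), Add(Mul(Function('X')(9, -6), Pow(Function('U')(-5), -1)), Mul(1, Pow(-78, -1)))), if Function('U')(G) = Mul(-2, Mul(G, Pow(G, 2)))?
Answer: Rational(-21450706, 4875) ≈ -4400.1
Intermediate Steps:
Function('U')(G) = Mul(-2, Pow(G, 3))
Function('X')(E, l) = Mul(Add(-5, l), Add(E, l)) (Function('X')(E, l) = Mul(Add(E, l), Add(-5, l)) = Mul(Add(-5, l), Add(E, l)))
Add(Mul(110, -40), Add(Mul(Function('X')(9, -6), Pow(Function('U')(-5), -1)), Mul(1, Pow(-78, -1)))) = Add(Mul(110, -40), Add(Mul(Add(Pow(-6, 2), Mul(-5, 9), Mul(-5, -6), Mul(9, -6)), Pow(Mul(-2, Pow(-5, 3)), -1)), Mul(1, Pow(-78, -1)))) = Add(-4400, Add(Mul(Add(36, -45, 30, -54), Pow(Mul(-2, -125), -1)), Mul(1, Rational(-1, 78)))) = Add(-4400, Add(Mul(-33, Pow(250, -1)), Rational(-1, 78))) = Add(-4400, Add(Mul(-33, Rational(1, 250)), Rational(-1, 78))) = Add(-4400, Add(Rational(-33, 250), Rational(-1, 78))) = Add(-4400, Rational(-706, 4875)) = Rational(-21450706, 4875)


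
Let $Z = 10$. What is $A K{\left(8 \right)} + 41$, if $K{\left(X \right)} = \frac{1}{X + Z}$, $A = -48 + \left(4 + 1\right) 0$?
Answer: $\frac{115}{3} \approx 38.333$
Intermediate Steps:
$A = -48$ ($A = -48 + 5 \cdot 0 = -48 + 0 = -48$)
$K{\left(X \right)} = \frac{1}{10 + X}$ ($K{\left(X \right)} = \frac{1}{X + 10} = \frac{1}{10 + X}$)
$A K{\left(8 \right)} + 41 = - \frac{48}{10 + 8} + 41 = - \frac{48}{18} + 41 = \left(-48\right) \frac{1}{18} + 41 = - \frac{8}{3} + 41 = \frac{115}{3}$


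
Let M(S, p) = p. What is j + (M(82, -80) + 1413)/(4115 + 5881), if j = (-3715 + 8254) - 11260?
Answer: -67181783/9996 ≈ -6720.9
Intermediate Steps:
j = -6721 (j = 4539 - 11260 = -6721)
j + (M(82, -80) + 1413)/(4115 + 5881) = -6721 + (-80 + 1413)/(4115 + 5881) = -6721 + 1333/9996 = -67181783/9996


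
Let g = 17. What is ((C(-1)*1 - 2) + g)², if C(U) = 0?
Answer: 225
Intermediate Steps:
((C(-1)*1 - 2) + g)² = ((0*1 - 2) + 17)² = ((0 - 2) + 17)² = (-2 + 17)² = 15² = 225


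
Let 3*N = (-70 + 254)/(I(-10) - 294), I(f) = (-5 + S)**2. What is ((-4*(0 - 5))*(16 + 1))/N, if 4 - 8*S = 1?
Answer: -4448985/2944 ≈ -1511.2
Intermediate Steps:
S = 3/8 (S = 1/2 - 1/8*1 = 1/2 - 1/8 = 3/8 ≈ 0.37500)
I(f) = 1369/64 (I(f) = (-5 + 3/8)**2 = (-37/8)**2 = 1369/64)
N = -11776/52341 (N = ((-70 + 254)/(1369/64 - 294))/3 = (184/(-17447/64))/3 = (184*(-64/17447))/3 = (1/3)*(-11776/17447) = -11776/52341 ≈ -0.22499)
((-4*(0 - 5))*(16 + 1))/N = ((-4*(0 - 5))*(16 + 1))/(-11776/52341) = (-4*(-5)*17)*(-52341/11776) = (20*17)*(-52341/11776) = 340*(-52341/11776) = -4448985/2944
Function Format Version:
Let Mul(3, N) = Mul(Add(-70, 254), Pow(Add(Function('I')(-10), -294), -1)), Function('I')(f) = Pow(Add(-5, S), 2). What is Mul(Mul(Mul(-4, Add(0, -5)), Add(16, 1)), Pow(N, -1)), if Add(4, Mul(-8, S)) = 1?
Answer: Rational(-4448985, 2944) ≈ -1511.2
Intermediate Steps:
S = Rational(3, 8) (S = Add(Rational(1, 2), Mul(Rational(-1, 8), 1)) = Add(Rational(1, 2), Rational(-1, 8)) = Rational(3, 8) ≈ 0.37500)
Function('I')(f) = Rational(1369, 64) (Function('I')(f) = Pow(Add(-5, Rational(3, 8)), 2) = Pow(Rational(-37, 8), 2) = Rational(1369, 64))
N = Rational(-11776, 52341) (N = Mul(Rational(1, 3), Mul(Add(-70, 254), Pow(Add(Rational(1369, 64), -294), -1))) = Mul(Rational(1, 3), Mul(184, Pow(Rational(-17447, 64), -1))) = Mul(Rational(1, 3), Mul(184, Rational(-64, 17447))) = Mul(Rational(1, 3), Rational(-11776, 17447)) = Rational(-11776, 52341) ≈ -0.22499)
Mul(Mul(Mul(-4, Add(0, -5)), Add(16, 1)), Pow(N, -1)) = Mul(Mul(Mul(-4, Add(0, -5)), Add(16, 1)), Pow(Rational(-11776, 52341), -1)) = Mul(Mul(Mul(-4, -5), 17), Rational(-52341, 11776)) = Mul(Mul(20, 17), Rational(-52341, 11776)) = Mul(340, Rational(-52341, 11776)) = Rational(-4448985, 2944)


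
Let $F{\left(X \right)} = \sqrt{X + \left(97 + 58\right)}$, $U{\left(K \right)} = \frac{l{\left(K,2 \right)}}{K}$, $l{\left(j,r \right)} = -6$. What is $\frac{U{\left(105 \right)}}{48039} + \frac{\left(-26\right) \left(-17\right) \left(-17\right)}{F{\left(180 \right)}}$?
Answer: $- \frac{2}{1681365} - \frac{7514 \sqrt{335}}{335} \approx -410.53$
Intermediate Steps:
$U{\left(K \right)} = - \frac{6}{K}$
$F{\left(X \right)} = \sqrt{155 + X}$ ($F{\left(X \right)} = \sqrt{X + 155} = \sqrt{155 + X}$)
$\frac{U{\left(105 \right)}}{48039} + \frac{\left(-26\right) \left(-17\right) \left(-17\right)}{F{\left(180 \right)}} = \frac{\left(-6\right) \frac{1}{105}}{48039} + \frac{\left(-26\right) \left(-17\right) \left(-17\right)}{\sqrt{155 + 180}} = \left(-6\right) \frac{1}{105} \cdot \frac{1}{48039} + \frac{442 \left(-17\right)}{\sqrt{335}} = \left(- \frac{2}{35}\right) \frac{1}{48039} - 7514 \frac{\sqrt{335}}{335} = - \frac{2}{1681365} - \frac{7514 \sqrt{335}}{335}$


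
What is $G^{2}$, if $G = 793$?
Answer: $628849$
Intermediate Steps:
$G^{2} = 793^{2} = 628849$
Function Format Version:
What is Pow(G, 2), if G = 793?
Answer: 628849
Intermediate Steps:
Pow(G, 2) = Pow(793, 2) = 628849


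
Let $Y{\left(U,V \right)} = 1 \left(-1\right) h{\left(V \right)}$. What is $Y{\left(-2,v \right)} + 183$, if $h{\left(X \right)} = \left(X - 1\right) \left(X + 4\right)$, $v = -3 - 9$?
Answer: $79$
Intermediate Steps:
$v = -12$
$h{\left(X \right)} = \left(-1 + X\right) \left(4 + X\right)$
$Y{\left(U,V \right)} = 4 - V^{2} - 3 V$ ($Y{\left(U,V \right)} = 1 \left(-1\right) \left(-4 + V^{2} + 3 V\right) = - (-4 + V^{2} + 3 V) = 4 - V^{2} - 3 V$)
$Y{\left(-2,v \right)} + 183 = \left(4 - \left(-12\right)^{2} - -36\right) + 183 = \left(4 - 144 + 36\right) + 183 = -104 + 183 = 79$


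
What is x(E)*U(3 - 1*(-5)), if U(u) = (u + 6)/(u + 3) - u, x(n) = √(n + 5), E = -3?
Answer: -74*√2/11 ≈ -9.5138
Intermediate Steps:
x(n) = √(5 + n)
U(u) = -u + (6 + u)/(3 + u) (U(u) = (6 + u)/(3 + u) - u = -u + (6 + u)/(3 + u))
x(E)*U(3 - 1*(-5)) = √(5 - 3)*((6 - (3 - 1*(-5))² - 2*(3 - 1*(-5)))/(3 + (3 - 1*(-5)))) = √2*((6 - (3 + 5)² - 2*(3 + 5))/(3 + (3 + 5))) = √2*((6 - 1*8² - 2*8)/(3 + 8)) = √2*((6 - 1*64 - 16)/11) = √2*((6 - 64 - 16)/11) = √2*((1/11)*(-74)) = √2*(-74/11) = -74*√2/11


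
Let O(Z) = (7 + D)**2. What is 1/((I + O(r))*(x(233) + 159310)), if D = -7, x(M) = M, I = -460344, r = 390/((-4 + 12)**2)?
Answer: -1/73444662792 ≈ -1.3616e-11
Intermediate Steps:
r = 195/32 (r = 390/(8**2) = 390/64 = 390*(1/64) = 195/32 ≈ 6.0938)
O(Z) = 0 (O(Z) = (7 - 7)**2 = 0**2 = 0)
1/((I + O(r))*(x(233) + 159310)) = 1/((-460344 + 0)*(233 + 159310)) = 1/(-460344*159543) = 1/(-73444662792) = -1/73444662792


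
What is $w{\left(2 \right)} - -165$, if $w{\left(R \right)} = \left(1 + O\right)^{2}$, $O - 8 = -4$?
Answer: $190$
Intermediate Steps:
$O = 4$ ($O = 8 - 4 = 4$)
$w{\left(R \right)} = 25$ ($w{\left(R \right)} = \left(1 + 4\right)^{2} = 5^{2} = 25$)
$w{\left(2 \right)} - -165 = 25 - -165 = 25 + 165 = 190$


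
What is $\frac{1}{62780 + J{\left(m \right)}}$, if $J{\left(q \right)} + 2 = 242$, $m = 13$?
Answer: $\frac{1}{63020} \approx 1.5868 \cdot 10^{-5}$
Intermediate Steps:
$J{\left(q \right)} = 240$ ($J{\left(q \right)} = -2 + 242 = 240$)
$\frac{1}{62780 + J{\left(m \right)}} = \frac{1}{62780 + 240} = \frac{1}{63020}$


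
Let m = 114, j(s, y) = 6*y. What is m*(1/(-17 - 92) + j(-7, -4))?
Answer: -298338/109 ≈ -2737.0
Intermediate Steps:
m*(1/(-17 - 92) + j(-7, -4)) = 114*(1/(-17 - 92) + 6*(-4)) = 114*(1/(-109) - 24) = 114*(-1/109 - 24) = 114*(-2617/109) = -298338/109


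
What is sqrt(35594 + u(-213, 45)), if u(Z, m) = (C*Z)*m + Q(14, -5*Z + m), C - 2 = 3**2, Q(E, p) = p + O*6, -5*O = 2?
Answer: I*sqrt(1718335)/5 ≈ 262.17*I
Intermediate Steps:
O = -2/5 (O = -1/5*2 = -2/5 ≈ -0.40000)
Q(E, p) = -12/5 + p (Q(E, p) = p - 2/5*6 = p - 12/5 = -12/5 + p)
C = 11 (C = 2 + 3**2 = 2 + 9 = 11)
u(Z, m) = -12/5 + m - 5*Z + 11*Z*m (u(Z, m) = (11*Z)*m + (-12/5 + (-5*Z + m)) = 11*Z*m + (-12/5 + (m - 5*Z)) = 11*Z*m + (-12/5 + m - 5*Z) = -12/5 + m - 5*Z + 11*Z*m)
sqrt(35594 + u(-213, 45)) = sqrt(35594 + (-12/5 + 45 - 5*(-213) + 11*(-213)*45)) = sqrt(35594 + (-12/5 + 45 + 1065 - 105435)) = sqrt(35594 - 521637/5) = sqrt(-343667/5) = I*sqrt(1718335)/5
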